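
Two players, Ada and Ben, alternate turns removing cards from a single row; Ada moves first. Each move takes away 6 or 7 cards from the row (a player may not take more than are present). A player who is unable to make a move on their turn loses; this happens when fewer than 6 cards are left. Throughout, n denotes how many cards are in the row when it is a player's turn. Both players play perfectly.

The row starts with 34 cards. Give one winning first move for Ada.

Positions with no move are L. A position that does have a move is losing for the player to move precisely when every available move leads to a winning position for the opponent. Fill in the labels:
n=0: no move → L
n=1: no move → L
n=2: no move → L
n=3: no move → L
n=4: no move → L
n=5: no move → L
n=6: reaches L-position 0 → W
n=7: reaches L-position 1 → W
n=8: reaches L-position 2 → W
n=9: reaches L-position 3 → W
n=10: reaches L-position 4 → W
n=11: reaches L-position 5 → W
n=12: reaches L-position 5 → W
n=13: only reaches 7(W), 6(W), all W → L
n=14: only reaches 8(W), 7(W), all W → L
n=15: only reaches 9(W), 8(W), all W → L
n=16: only reaches 10(W), 9(W), all W → L
n=17: only reaches 11(W), 10(W), all W → L
n=18: only reaches 12(W), 11(W), all W → L
n=19: reaches L-position 13 → W
n=20: reaches L-position 14 → W
n=21: reaches L-position 15 → W
n=22: reaches L-position 16 → W
n=23: reaches L-position 17 → W
n=24: reaches L-position 18 → W
n=25: reaches L-position 18 → W
n=26: only reaches 20(W), 19(W), all W → L
n=27: only reaches 21(W), 20(W), all W → L
n=28: only reaches 22(W), 21(W), all W → L
n=29: only reaches 23(W), 22(W), all W → L
n=30: only reaches 24(W), 23(W), all W → L
n=31: only reaches 25(W), 24(W), all W → L
n=32: reaches L-position 26 → W
n=33: reaches L-position 27 → W
n=34: reaches L-position 28 → W
From 34, the L positions reachable in one move are: 28, 27. Any move reaching one of these is winning.

Remove 6, leaving 28.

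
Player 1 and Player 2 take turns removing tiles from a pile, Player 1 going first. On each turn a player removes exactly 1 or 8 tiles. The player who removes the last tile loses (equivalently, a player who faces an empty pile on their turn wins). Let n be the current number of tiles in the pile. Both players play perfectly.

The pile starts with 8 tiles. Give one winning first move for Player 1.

Label each position W (a win for the player to move) or L (a loss). A position with no legal move is W; any other position is W exactly when some move reaches an L, and L when every move reaches a W.
n=0: no move; the opponent has just taken the last tile and therefore loses → W
n=1: L (sole option 0(W) is W)
n=2: W (go to 1, an L position)
n=3: L (sole option 2(W) is W)
n=4: W (go to 3, an L position)
n=5: L (sole option 4(W) is W)
n=6: W (go to 5, an L position)
n=7: L (sole option 6(W) is W)
n=8: W (go to 7, an L position)
From 8, the L positions reachable in one move are: 7.

Remove 1, leaving 7.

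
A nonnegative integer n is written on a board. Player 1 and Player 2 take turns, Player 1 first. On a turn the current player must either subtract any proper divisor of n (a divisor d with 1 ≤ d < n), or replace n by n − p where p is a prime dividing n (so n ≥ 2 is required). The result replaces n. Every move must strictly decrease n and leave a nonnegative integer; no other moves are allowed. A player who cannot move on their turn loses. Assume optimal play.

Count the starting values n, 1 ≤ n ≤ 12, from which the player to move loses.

Classify positions by backward induction: terminal positions (no move available) are L. From any other position, the mover wins iff some move reaches an L.
n=0: no move → L
n=1: no move → L
n=2: reaches L-position 0 → W
n=3: reaches L-position 0 → W
n=4: only reaches 2(W), 3(W), all W → L
n=5: reaches L-position 0 → W
n=6: reaches L-position 4 → W
n=7: reaches L-position 0 → W
n=8: reaches L-position 4 → W
n=9: only reaches 6(W), 8(W), all W → L
n=10: reaches L-position 9 → W
n=11: reaches L-position 0 → W
n=12: reaches L-position 9 → W
L entries with 1 ≤ n ≤ 12 (n=0 is outside the asked range and is not counted): n = 1, 4, 9; that makes 3.

3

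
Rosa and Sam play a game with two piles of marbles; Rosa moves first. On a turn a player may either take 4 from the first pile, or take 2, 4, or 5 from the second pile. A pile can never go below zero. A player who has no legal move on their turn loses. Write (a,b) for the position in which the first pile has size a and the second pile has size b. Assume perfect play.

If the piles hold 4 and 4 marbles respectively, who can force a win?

Build the W/L table. Terminal = L. A non-terminal position is W if it has a move to some L; otherwise it is L.
No move ever increases a pile, so every position that can arise here has a ≤ 4 and b ≤ 4; it is enough to label the cells with 0 ≤ a ≤ 4 and 0 ≤ b ≤ 4.
Every move lowers a or b (never raises either), so fill the grid row by row in increasing a, and left to right within a row: each cell's successors are then already labelled.
      b=0  b=1  b=2  b=3  b=4
a=0:    L    L    W    W    W
a=1:    L    L    W    W    W
a=2:    L    L    W    W    W
a=3:    L    L    W    W    W
a=4:    W    W    L    L    W
Cells with no legal move (terminal, hence L): (0,0), (0,1), (1,0), (1,1), (2,0), (2,1), (3,0), (3,1).
The remaining L cells, each justified by listing all of its moves:
(4,2): moves to (0,2)(W), (4,0)(W); every one is W ⇒ L
(4,3): moves to (0,3)(W), (4,1)(W); every one is W ⇒ L
Every other cell has at least one move into one of the L cells above, so it is W.
From (4,4) Rosa can move to (4,2), reaching an L position.

Rosa wins.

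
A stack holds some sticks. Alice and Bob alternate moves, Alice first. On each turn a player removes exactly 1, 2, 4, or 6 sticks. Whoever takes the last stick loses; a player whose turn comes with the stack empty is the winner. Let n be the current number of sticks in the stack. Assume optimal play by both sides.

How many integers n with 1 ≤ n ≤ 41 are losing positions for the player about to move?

11

Label each position W (a win for the player to move) or L (a loss). A position with no legal move is W; any other position is W exactly when some move reaches an L, and L when every move reaches a W.
n=0: no move; the opponent has just taken the last stick and therefore loses → W
n=1: L (sole option 0(W) is W)
n=2: W (go to 1, an L position)
n=3: W (go to 1, an L position)
n=4: L (options 3(W), 2(W), 0(W) are all W)
n=5: W (go to 4, an L position)
n=6: W (go to 4, an L position)
n=7: W (go to 1, an L position)
n=8: W (go to 4, an L position)
n=9: L (options 8(W), 7(W), 5(W), 3(W) are all W)
n=10: W (go to 9, an L position)
n=11: W (go to 9, an L position)
n=12: L (options 11(W), 10(W), 8(W), 6(W) are all W)
n=13: W (go to 12, an L position)
n=14: W (go to 12, an L position)
n=15: W (go to 9, an L position)
n=16: W (go to 12, an L position)
n=17: L (options 16(W), 15(W), 13(W), 11(W) are all W)
n=18: W (go to 17, an L position)
n=19: W (go to 17, an L position)
n=20: L (options 19(W), 18(W), 16(W), 14(W) are all W)
n=21: W (go to 20, an L position)
n=22: W (go to 20, an L position)
n=23: W (go to 17, an L position)
n=24: W (go to 20, an L position)
n=25: L (options 24(W), 23(W), 21(W), 19(W) are all W)
n=26: W (go to 25, an L position)
n=27: W (go to 25, an L position)
n=28: L (options 27(W), 26(W), 24(W), 22(W) are all W)
n=29: W (go to 28, an L position)
n=30: W (go to 28, an L position)
n=31: W (go to 25, an L position)
n=32: W (go to 28, an L position)
n=33: L (options 32(W), 31(W), 29(W), 27(W) are all W)
n=34: W (go to 33, an L position)
n=35: W (go to 33, an L position)
n=36: L (options 35(W), 34(W), 32(W), 30(W) are all W)
n=37: W (go to 36, an L position)
n=38: W (go to 36, an L position)
n=39: W (go to 33, an L position)
n=40: W (go to 36, an L position)
n=41: L (options 40(W), 39(W), 37(W), 35(W) are all W)
L entries with 1 ≤ n ≤ 41 (the range starts at n=1): n = 1, 4, 9, 12, 17, 20, 25, 28, 33, 36, 41; that makes 11.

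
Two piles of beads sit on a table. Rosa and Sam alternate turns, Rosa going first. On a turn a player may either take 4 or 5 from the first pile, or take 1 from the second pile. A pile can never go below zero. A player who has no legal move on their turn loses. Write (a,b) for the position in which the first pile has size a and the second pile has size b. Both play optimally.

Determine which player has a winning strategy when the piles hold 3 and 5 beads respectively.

Build the W/L table. Terminal = L. A non-terminal position is W if it has a move to some L; otherwise it is L.
No move ever increases a pile, so every position that can arise here has a ≤ 3 and b ≤ 5; it is enough to label the cells with 0 ≤ a ≤ 3 and 0 ≤ b ≤ 5.
Every move lowers a or b (never raises either), so fill the grid row by row in increasing a, and left to right within a row: each cell's successors are then already labelled.
      b=0  b=1  b=2  b=3  b=4  b=5
a=0:    L    W    L    W    L    W
a=1:    L    W    L    W    L    W
a=2:    L    W    L    W    L    W
a=3:    L    W    L    W    L    W
Cells with no legal move (terminal, hence L): (0,0), (1,0), (2,0), (3,0).
The remaining L cells, each justified by listing all of its moves:
(0,2): the only move is to (0,1)(W), a W ⇒ L
(0,4): the only move is to (0,3)(W), a W ⇒ L
(1,2): the only move is to (1,1)(W), a W ⇒ L
(1,4): the only move is to (1,3)(W), a W ⇒ L
(2,2): the only move is to (2,1)(W), a W ⇒ L
(2,4): the only move is to (2,3)(W), a W ⇒ L
(3,2): the only move is to (3,1)(W), a W ⇒ L
(3,4): the only move is to (3,3)(W), a W ⇒ L
Every other cell has at least one move into one of the L cells above, so it is W.
The starting position (3,5) is W: Rosa should move to (3,4), handing over an L position.

Rosa wins.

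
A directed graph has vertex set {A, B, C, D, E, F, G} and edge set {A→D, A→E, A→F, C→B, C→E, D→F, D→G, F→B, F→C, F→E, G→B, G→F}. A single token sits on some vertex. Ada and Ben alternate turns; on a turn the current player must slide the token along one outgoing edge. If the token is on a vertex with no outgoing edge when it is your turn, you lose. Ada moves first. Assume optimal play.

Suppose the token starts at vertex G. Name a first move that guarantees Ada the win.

Move to B.

Label each position W (a win for the player to move) or L (a loss). A position with no legal move is L; any other position is W exactly when some move reaches an L, and L when every move reaches a W.
Every edge goes from a vertex to one that appears earlier in the order B, E, C, F, G, D, A, so processing vertices in that order labels each vertex after all of its successors.
B: no outgoing edge → L
E: no outgoing edge → L
C: reaches L-position E → W
F: reaches L-position E → W
G: reaches L-position B → W
D: only reaches G(W), F(W), all W → L
A: reaches L-position D → W
From G, the L positions reachable in one move are: B.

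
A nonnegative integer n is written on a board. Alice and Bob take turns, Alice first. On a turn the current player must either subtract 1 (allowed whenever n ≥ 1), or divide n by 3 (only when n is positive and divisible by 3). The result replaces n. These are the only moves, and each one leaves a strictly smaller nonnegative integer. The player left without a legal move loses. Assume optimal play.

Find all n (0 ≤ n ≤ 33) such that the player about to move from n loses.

0, 2, 4, 7, 9, 11, 13, 15, 17, 19, 22, 24, 26, 28, 30, 32

Use the standard recursion: the mover loses at a terminal position; elsewhere, the mover wins exactly when some move hands the opponent an L position.
n=0: no move → L
n=1: can move to 0, which is L ⇒ W
n=2: the only move is to 1(W), a W ⇒ L
n=3: can move to 2, which is L ⇒ W
n=4: the only move is to 3(W), a W ⇒ L
n=5: can move to 4, which is L ⇒ W
n=6: can move to 2, which is L ⇒ W
n=7: the only move is to 6(W), a W ⇒ L
n=8: can move to 7, which is L ⇒ W
n=9: moves to 3(W), 8(W); every one is W ⇒ L
n=10: can move to 9, which is L ⇒ W
n=11: the only move is to 10(W), a W ⇒ L
n=12: can move to 4, which is L ⇒ W
n=13: the only move is to 12(W), a W ⇒ L
n=14: can move to 13, which is L ⇒ W
n=15: moves to 5(W), 14(W); every one is W ⇒ L
n=16: can move to 15, which is L ⇒ W
n=17: the only move is to 16(W), a W ⇒ L
n=18: can move to 17, which is L ⇒ W
n=19: the only move is to 18(W), a W ⇒ L
n=20: can move to 19, which is L ⇒ W
n=21: can move to 7, which is L ⇒ W
n=22: the only move is to 21(W), a W ⇒ L
n=23: can move to 22, which is L ⇒ W
n=24: moves to 8(W), 23(W); every one is W ⇒ L
n=25: can move to 24, which is L ⇒ W
n=26: the only move is to 25(W), a W ⇒ L
n=27: can move to 9, which is L ⇒ W
n=28: the only move is to 27(W), a W ⇒ L
n=29: can move to 28, which is L ⇒ W
n=30: moves to 10(W), 29(W); every one is W ⇒ L
n=31: can move to 30, which is L ⇒ W
n=32: the only move is to 31(W), a W ⇒ L
n=33: can move to 11, which is L ⇒ W
The losing starting values of n are exactly the entries labelled L in this table (16 of them).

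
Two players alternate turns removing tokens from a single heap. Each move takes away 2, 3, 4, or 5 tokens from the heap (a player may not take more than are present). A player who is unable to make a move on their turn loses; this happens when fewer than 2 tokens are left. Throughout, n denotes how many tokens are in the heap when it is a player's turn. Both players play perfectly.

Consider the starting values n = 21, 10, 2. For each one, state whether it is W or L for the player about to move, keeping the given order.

Work bottom-up. With no move the player to move loses. Otherwise the position is W if at least one move leads to an L position for the opponent, and L if every move leads to a W.
n=0: no move → L
n=1: no move → L
n=2: W (go to 0, an L position)
n=3: W (go to 1, an L position)
n=4: W (go to 1, an L position)
n=5: W (go to 1, an L position)
n=6: W (go to 1, an L position)
n=7: L (options 5(W), 4(W), 3(W), 2(W) are all W)
n=8: L (options 6(W), 5(W), 4(W), 3(W) are all W)
n=9: W (go to 7, an L position)
n=10: W (go to 8, an L position)
n=11: W (go to 8, an L position)
n=12: W (go to 8, an L position)
n=13: W (go to 8, an L position)
n=14: L (options 12(W), 11(W), 10(W), 9(W) are all W)
n=15: L (options 13(W), 12(W), 11(W), 10(W) are all W)
n=16: W (go to 14, an L position)
n=17: W (go to 15, an L position)
n=18: W (go to 15, an L position)
n=19: W (go to 15, an L position)
n=20: W (go to 15, an L position)
n=21: L (options 19(W), 18(W), 17(W), 16(W) are all W)

21: L, 10: W, 2: W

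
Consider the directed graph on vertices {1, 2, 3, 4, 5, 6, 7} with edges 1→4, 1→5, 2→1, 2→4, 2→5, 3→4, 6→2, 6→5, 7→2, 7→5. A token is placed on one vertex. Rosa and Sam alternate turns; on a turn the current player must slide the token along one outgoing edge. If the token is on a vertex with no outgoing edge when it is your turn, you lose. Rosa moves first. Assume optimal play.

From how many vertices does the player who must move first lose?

Positions with no move are L. A position that does have a move is losing for the player to move precisely when every available move leads to a winning position for the opponent. Fill in the labels:
Every edge goes from a vertex to one that appears earlier in the order 4, 5, 1, 2, 6, 3, 7, so processing vertices in that order labels each vertex after all of its successors.
4: no outgoing edge → L
5: no outgoing edge → L
1: →5(L), so W
2: →5(L), so W
6: →5(L), so W
3: →4(L), so W
7: →5(L), so W
The L vertices are 4, 5; that is 2 in all.

2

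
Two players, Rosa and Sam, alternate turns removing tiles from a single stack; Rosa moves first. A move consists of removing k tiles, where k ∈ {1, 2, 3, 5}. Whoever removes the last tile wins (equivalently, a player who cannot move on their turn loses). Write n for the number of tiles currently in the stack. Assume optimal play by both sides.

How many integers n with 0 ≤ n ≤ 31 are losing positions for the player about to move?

Compute win/loss labels from the base case upward. A position with no move is L. Any other position is W if it can reach an L in one move, else L.
n=0: no move → L
n=1: reaches L-position 0 → W
n=2: reaches L-position 0 → W
n=3: reaches L-position 0 → W
n=4: only reaches 3(W), 2(W), 1(W), all W → L
n=5: reaches L-position 4 → W
n=6: reaches L-position 4 → W
n=7: reaches L-position 4 → W
n=8: only reaches 7(W), 6(W), 5(W), 3(W), all W → L
n=9: reaches L-position 8 → W
n=10: reaches L-position 8 → W
n=11: reaches L-position 8 → W
n=12: only reaches 11(W), 10(W), 9(W), 7(W), all W → L
n=13: reaches L-position 12 → W
n=14: reaches L-position 12 → W
n=15: reaches L-position 12 → W
n=16: only reaches 15(W), 14(W), 13(W), 11(W), all W → L
n=17: reaches L-position 16 → W
n=18: reaches L-position 16 → W
n=19: reaches L-position 16 → W
n=20: only reaches 19(W), 18(W), 17(W), 15(W), all W → L
n=21: reaches L-position 20 → W
n=22: reaches L-position 20 → W
n=23: reaches L-position 20 → W
n=24: only reaches 23(W), 22(W), 21(W), 19(W), all W → L
n=25: reaches L-position 24 → W
n=26: reaches L-position 24 → W
n=27: reaches L-position 24 → W
n=28: only reaches 27(W), 26(W), 25(W), 23(W), all W → L
n=29: reaches L-position 28 → W
n=30: reaches L-position 28 → W
n=31: reaches L-position 28 → W
L entries with 0 ≤ n ≤ 31: n = 0, 4, 8, 12, 16, 20, 24, 28; that makes 8.

8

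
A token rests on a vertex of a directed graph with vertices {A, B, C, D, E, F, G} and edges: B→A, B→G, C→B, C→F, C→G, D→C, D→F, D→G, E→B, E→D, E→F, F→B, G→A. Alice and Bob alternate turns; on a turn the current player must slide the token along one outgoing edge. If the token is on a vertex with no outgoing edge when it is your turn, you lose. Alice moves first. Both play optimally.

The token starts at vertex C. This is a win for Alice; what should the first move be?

Positions with no move are L. A position that does have a move is losing for the player to move precisely when every available move leads to a winning position for the opponent. Fill in the labels:
Every edge goes from a vertex to one that appears earlier in the order A, G, B, F, C, D, E, so processing vertices in that order labels each vertex after all of its successors.
A: no outgoing edge → L
G: W (go to A, an L position)
B: W (go to A, an L position)
F: L (sole option B(W) is W)
C: W (go to F, an L position)
D: W (go to F, an L position)
E: W (go to F, an L position)
From C, the L positions reachable in one move are: F.

Move to F.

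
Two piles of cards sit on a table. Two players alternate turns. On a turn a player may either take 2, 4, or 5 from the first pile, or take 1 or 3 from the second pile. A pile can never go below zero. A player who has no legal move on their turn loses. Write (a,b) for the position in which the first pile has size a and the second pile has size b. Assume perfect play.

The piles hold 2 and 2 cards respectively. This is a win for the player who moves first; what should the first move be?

Classify positions by backward induction: terminal positions (no move available) are L. From any other position, the mover wins iff some move reaches an L.
No move ever increases a pile, so every position that can arise here has a ≤ 2 and b ≤ 2; it is enough to label the cells with 0 ≤ a ≤ 2 and 0 ≤ b ≤ 2.
Every move lowers a or b (never raises either), so fill the grid row by row in increasing a, and left to right within a row: each cell's successors are then already labelled.
      b=0  b=1  b=2
a=0:    L    W    L
a=1:    L    W    L
a=2:    W    L    W
Cells with no legal move (terminal, hence L): (0,0), (1,0).
The remaining L cells, each justified by listing all of its moves:
(0,2): →(0,1)(W) only, which is W, so L
(1,2): →(1,1)(W) only, which is W, so L
(2,1): →(0,1)(W), (2,0)(W) — all W, so L
Every other cell has at least one move into one of the L cells above, so it is W.
From (2,2), the L positions reachable in one move are: (0,2), (2,1). Any move reaching one of these is winning.

Move to (0,2).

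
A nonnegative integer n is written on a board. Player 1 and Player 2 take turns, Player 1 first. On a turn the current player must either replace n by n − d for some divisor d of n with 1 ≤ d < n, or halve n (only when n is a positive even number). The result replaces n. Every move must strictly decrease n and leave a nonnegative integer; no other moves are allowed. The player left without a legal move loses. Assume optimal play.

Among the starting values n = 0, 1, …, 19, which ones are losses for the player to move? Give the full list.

0, 1, 3, 5, 7, 9, 11, 13, 15, 17, 19

Classify positions by backward induction: terminal positions (no move available) are L. From any other position, the mover wins iff some move reaches an L.
n=0: no move → L
n=1: no move → L
n=2: →1(L), so W
n=3: →2(W) only, which is W, so L
n=4: →3(L), so W
n=5: →4(W) only, which is W, so L
n=6: →3(L), so W
n=7: →6(W) only, which is W, so L
n=8: →7(L), so W
n=9: →6(W), 8(W) — all W, so L
n=10: →5(L), so W
n=11: →10(W) only, which is W, so L
n=12: →9(L), so W
n=13: →12(W) only, which is W, so L
n=14: →7(L), so W
n=15: →10(W), 12(W), 14(W) — all W, so L
n=16: →15(L), so W
n=17: →16(W) only, which is W, so L
n=18: →9(L), so W
n=19: →18(W) only, which is W, so L
The losing starting values of n are exactly the entries labelled L in this table (11 of them).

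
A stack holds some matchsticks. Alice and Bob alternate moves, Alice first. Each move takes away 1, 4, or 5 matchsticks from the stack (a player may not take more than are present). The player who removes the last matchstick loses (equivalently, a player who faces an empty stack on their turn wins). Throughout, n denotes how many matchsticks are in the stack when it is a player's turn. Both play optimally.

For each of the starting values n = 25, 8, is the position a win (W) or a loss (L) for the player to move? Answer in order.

Work bottom-up. With no move the player to move wins. Otherwise the position is W if at least one move leads to an L position for the opponent, and L if every move leads to a W.
n=0: no move; the opponent has just taken the last matchstick and therefore loses → W
n=1: the only move is to 0(W), a W ⇒ L
n=2: can move to 1, which is L ⇒ W
n=3: the only move is to 2(W), a W ⇒ L
n=4: can move to 3, which is L ⇒ W
n=5: can move to 1, which is L ⇒ W
n=6: can move to 1, which is L ⇒ W
n=7: can move to 3, which is L ⇒ W
n=8: can move to 3, which is L ⇒ W
n=9: moves to 8(W), 5(W), 4(W); every one is W ⇒ L
n=10: can move to 9, which is L ⇒ W
n=11: moves to 10(W), 7(W), 6(W); every one is W ⇒ L
n=12: can move to 11, which is L ⇒ W
n=13: can move to 9, which is L ⇒ W
n=14: can move to 9, which is L ⇒ W
n=15: can move to 11, which is L ⇒ W
n=16: can move to 11, which is L ⇒ W
n=17: moves to 16(W), 13(W), 12(W); every one is W ⇒ L
n=18: can move to 17, which is L ⇒ W
n=19: moves to 18(W), 15(W), 14(W); every one is W ⇒ L
n=20: can move to 19, which is L ⇒ W
n=21: can move to 17, which is L ⇒ W
n=22: can move to 17, which is L ⇒ W
n=23: can move to 19, which is L ⇒ W
n=24: can move to 19, which is L ⇒ W
n=25: moves to 24(W), 21(W), 20(W); every one is W ⇒ L

25: L, 8: W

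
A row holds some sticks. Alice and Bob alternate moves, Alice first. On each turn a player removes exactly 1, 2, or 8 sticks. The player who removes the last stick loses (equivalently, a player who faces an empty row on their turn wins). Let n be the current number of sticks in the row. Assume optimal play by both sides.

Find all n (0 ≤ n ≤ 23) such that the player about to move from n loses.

1, 4, 7, 10, 13, 16, 19, 22

Work bottom-up. With no move the player to move wins. Otherwise the position is W if at least one move leads to an L position for the opponent, and L if every move leads to a W.
n=0: no move; the opponent has just taken the last stick and therefore loses → W
n=1: L (sole option 0(W) is W)
n=2: W (go to 1, an L position)
n=3: W (go to 1, an L position)
n=4: L (options 3(W), 2(W) are all W)
n=5: W (go to 4, an L position)
n=6: W (go to 4, an L position)
n=7: L (options 6(W), 5(W) are all W)
n=8: W (go to 7, an L position)
n=9: W (go to 7, an L position)
n=10: L (options 9(W), 8(W), 2(W) are all W)
n=11: W (go to 10, an L position)
n=12: W (go to 10, an L position)
n=13: L (options 12(W), 11(W), 5(W) are all W)
n=14: W (go to 13, an L position)
n=15: W (go to 13, an L position)
n=16: L (options 15(W), 14(W), 8(W) are all W)
n=17: W (go to 16, an L position)
n=18: W (go to 16, an L position)
n=19: L (options 18(W), 17(W), 11(W) are all W)
n=20: W (go to 19, an L position)
n=21: W (go to 19, an L position)
n=22: L (options 21(W), 20(W), 14(W) are all W)
n=23: W (go to 22, an L position)
Reading off the rows marked L gives the requested list; there are 8 such values of n.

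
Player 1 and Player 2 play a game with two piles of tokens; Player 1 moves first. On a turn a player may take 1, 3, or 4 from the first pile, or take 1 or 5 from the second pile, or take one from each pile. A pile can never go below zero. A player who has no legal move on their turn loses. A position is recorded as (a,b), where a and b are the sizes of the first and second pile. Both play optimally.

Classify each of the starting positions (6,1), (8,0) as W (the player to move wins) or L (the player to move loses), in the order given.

(6,1): L, (8,0): W

Use the standard recursion: the mover loses at a terminal position; elsewhere, the mover wins exactly when some move hands the opponent an L position.
No move ever increases a pile, so every position that can arise here has a ≤ 8 and b ≤ 1; it is enough to label the cells with 0 ≤ a ≤ 8 and 0 ≤ b ≤ 1.
Every move lowers a or b (never raises either), so fill the grid row by row in increasing a, and left to right within a row: each cell's successors are then already labelled.
      b=0  b=1
a=0:    L    W
a=1:    W    W
a=2:    L    W
a=3:    W    W
a=4:    W    L
a=5:    W    W
a=6:    W    L
a=7:    L    W
a=8:    W    W
Cells with no legal move (terminal, hence L): (0,0).
The remaining L cells, each justified by listing all of its moves:
(2,0): the only move is to (1,0)(W), a W ⇒ L
(4,1): moves to (3,1)(W), (1,1)(W), (0,1)(W), (4,0)(W), (3,0)(W); every one is W ⇒ L
(6,1): moves to (5,1)(W), (3,1)(W), (2,1)(W), (6,0)(W), (5,0)(W); every one is W ⇒ L
(7,0): moves to (6,0)(W), (4,0)(W), (3,0)(W); every one is W ⇒ L
Every other cell has at least one move into one of the L cells above, so it is W.
(6,1): one of the L cells justified above, so L
(8,0): the move to (7,0) reaches an L cell, so W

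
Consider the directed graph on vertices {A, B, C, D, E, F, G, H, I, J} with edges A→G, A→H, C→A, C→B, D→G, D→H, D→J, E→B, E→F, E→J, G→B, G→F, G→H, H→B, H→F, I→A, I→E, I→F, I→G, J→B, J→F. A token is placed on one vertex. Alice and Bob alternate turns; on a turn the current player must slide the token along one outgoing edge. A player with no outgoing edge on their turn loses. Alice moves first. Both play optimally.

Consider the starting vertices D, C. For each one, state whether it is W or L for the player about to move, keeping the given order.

D: L, C: W

Compute win/loss labels from the base case upward. A position with no move is L. Any other position is W if it can reach an L in one move, else L.
Every edge goes from a vertex to one that appears earlier in the order B, F, H, G, J, E, A, I, D, C, so processing vertices in that order labels each vertex after all of its successors.
B: no outgoing edge → L
F: no outgoing edge → L
H: reaches L-position F → W
G: reaches L-position F → W
J: reaches L-position F → W
E: reaches L-position F → W
A: only reaches G(W), H(W), all W → L
I: reaches L-position A → W
D: only reaches J(W), G(W), H(W), all W → L
C: reaches L-position A → W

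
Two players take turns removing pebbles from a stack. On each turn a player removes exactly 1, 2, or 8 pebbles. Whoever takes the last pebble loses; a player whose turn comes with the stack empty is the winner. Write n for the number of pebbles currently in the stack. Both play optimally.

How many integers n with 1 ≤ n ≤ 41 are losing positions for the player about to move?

14

Positions with no move are W. A position that does have a move is losing for the player to move precisely when every available move leads to a winning position for the opponent. Fill in the labels:
n=0: no move; the opponent has just taken the last pebble and therefore loses → W
n=1: only reaches 0(W), which is W → L
n=2: reaches L-position 1 → W
n=3: reaches L-position 1 → W
n=4: only reaches 3(W), 2(W), all W → L
n=5: reaches L-position 4 → W
n=6: reaches L-position 4 → W
n=7: only reaches 6(W), 5(W), all W → L
n=8: reaches L-position 7 → W
n=9: reaches L-position 7 → W
n=10: only reaches 9(W), 8(W), 2(W), all W → L
n=11: reaches L-position 10 → W
n=12: reaches L-position 10 → W
n=13: only reaches 12(W), 11(W), 5(W), all W → L
n=14: reaches L-position 13 → W
n=15: reaches L-position 13 → W
n=16: only reaches 15(W), 14(W), 8(W), all W → L
n=17: reaches L-position 16 → W
n=18: reaches L-position 16 → W
n=19: only reaches 18(W), 17(W), 11(W), all W → L
n=20: reaches L-position 19 → W
n=21: reaches L-position 19 → W
n=22: only reaches 21(W), 20(W), 14(W), all W → L
n=23: reaches L-position 22 → W
n=24: reaches L-position 22 → W
n=25: only reaches 24(W), 23(W), 17(W), all W → L
n=26: reaches L-position 25 → W
n=27: reaches L-position 25 → W
n=28: only reaches 27(W), 26(W), 20(W), all W → L
n=29: reaches L-position 28 → W
n=30: reaches L-position 28 → W
n=31: only reaches 30(W), 29(W), 23(W), all W → L
n=32: reaches L-position 31 → W
n=33: reaches L-position 31 → W
n=34: only reaches 33(W), 32(W), 26(W), all W → L
n=35: reaches L-position 34 → W
n=36: reaches L-position 34 → W
n=37: only reaches 36(W), 35(W), 29(W), all W → L
n=38: reaches L-position 37 → W
n=39: reaches L-position 37 → W
n=40: only reaches 39(W), 38(W), 32(W), all W → L
n=41: reaches L-position 40 → W
L entries with 1 ≤ n ≤ 41 (the range starts at n=1): n = 1, 4, 7, 10, 13, 16, 19, 22, 25, 28, 31, 34, 37, 40; that makes 14.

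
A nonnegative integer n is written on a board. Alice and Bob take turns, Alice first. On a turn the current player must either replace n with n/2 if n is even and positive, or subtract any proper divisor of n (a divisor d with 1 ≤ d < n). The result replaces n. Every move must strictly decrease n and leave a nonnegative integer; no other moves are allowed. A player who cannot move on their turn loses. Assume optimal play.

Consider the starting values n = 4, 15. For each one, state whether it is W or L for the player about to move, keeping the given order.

Label each position W (a win for the player to move) or L (a loss). A position with no legal move is L; any other position is W exactly when some move reaches an L, and L when every move reaches a W.
n=0: no move → L
n=1: no move → L
n=2: can move to 1, which is L ⇒ W
n=3: the only move is to 2(W), a W ⇒ L
n=4: can move to 3, which is L ⇒ W
n=5: the only move is to 4(W), a W ⇒ L
n=6: can move to 3, which is L ⇒ W
n=7: the only move is to 6(W), a W ⇒ L
n=8: can move to 7, which is L ⇒ W
n=9: moves to 6(W), 8(W); every one is W ⇒ L
n=10: can move to 5, which is L ⇒ W
n=11: the only move is to 10(W), a W ⇒ L
n=12: can move to 9, which is L ⇒ W
n=13: the only move is to 12(W), a W ⇒ L
n=14: can move to 7, which is L ⇒ W
n=15: moves to 10(W), 12(W), 14(W); every one is W ⇒ L

4: W, 15: L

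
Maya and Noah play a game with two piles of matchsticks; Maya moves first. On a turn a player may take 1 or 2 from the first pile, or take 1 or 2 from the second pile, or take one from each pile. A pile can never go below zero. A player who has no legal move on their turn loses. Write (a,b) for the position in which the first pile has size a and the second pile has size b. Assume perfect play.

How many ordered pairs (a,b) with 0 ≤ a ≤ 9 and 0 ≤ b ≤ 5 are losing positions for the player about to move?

20

Work bottom-up. With no move the player to move loses. Otherwise the position is W if at least one move leads to an L position for the opponent, and L if every move leads to a W.
Every move lowers a or b (never raises either), so fill the grid row by row in increasing a, and left to right within a row: each cell's successors are then already labelled.
      b=0  b=1  b=2  b=3  b=4  b=5
a=0:    L    W    W    L    W    W
a=1:    W    W    L    W    W    L
a=2:    W    L    W    W    L    W
a=3:    L    W    W    L    W    W
a=4:    W    W    L    W    W    L
a=5:    W    L    W    W    L    W
a=6:    L    W    W    L    W    W
a=7:    W    W    L    W    W    L
a=8:    W    L    W    W    L    W
a=9:    L    W    W    L    W    W
Cells with no legal move (terminal, hence L): (0,0).
The remaining L cells, each justified by listing all of its moves:
(0,3): L (options (0,2)(W), (0,1)(W) are all W)
(1,2): L (options (0,2)(W), (1,1)(W), (1,0)(W), (0,1)(W) are all W)
(1,5): L (options (0,5)(W), (1,4)(W), (1,3)(W), (0,4)(W) are all W)
(2,1): L (options (1,1)(W), (0,1)(W), (2,0)(W), (1,0)(W) are all W)
(2,4): L (options (1,4)(W), (0,4)(W), (2,3)(W), (2,2)(W), (1,3)(W) are all W)
(3,0): L (options (2,0)(W), (1,0)(W) are all W)
(3,3): L (options (2,3)(W), (1,3)(W), (3,2)(W), (3,1)(W), (2,2)(W) are all W)
(4,2): L (options (3,2)(W), (2,2)(W), (4,1)(W), (4,0)(W), (3,1)(W) are all W)
(4,5): L (options (3,5)(W), (2,5)(W), (4,4)(W), (4,3)(W), (3,4)(W) are all W)
(5,1): L (options (4,1)(W), (3,1)(W), (5,0)(W), (4,0)(W) are all W)
(5,4): L (options (4,4)(W), (3,4)(W), (5,3)(W), (5,2)(W), (4,3)(W) are all W)
(6,0): L (options (5,0)(W), (4,0)(W) are all W)
(6,3): L (options (5,3)(W), (4,3)(W), (6,2)(W), (6,1)(W), (5,2)(W) are all W)
(7,2): L (options (6,2)(W), (5,2)(W), (7,1)(W), (7,0)(W), (6,1)(W) are all W)
(7,5): L (options (6,5)(W), (5,5)(W), (7,4)(W), (7,3)(W), (6,4)(W) are all W)
(8,1): L (options (7,1)(W), (6,1)(W), (8,0)(W), (7,0)(W) are all W)
(8,4): L (options (7,4)(W), (6,4)(W), (8,3)(W), (8,2)(W), (7,3)(W) are all W)
(9,0): L (options (8,0)(W), (7,0)(W) are all W)
(9,3): L (options (8,3)(W), (7,3)(W), (9,2)(W), (9,1)(W), (8,2)(W) are all W)
Every other cell has at least one move into one of the L cells above, so it is W.
L cells per row: a=0: 2, a=1: 2, a=2: 2, a=3: 2, a=4: 2, a=5: 2, a=6: 2, a=7: 2, a=8: 2, a=9: 2; total 20.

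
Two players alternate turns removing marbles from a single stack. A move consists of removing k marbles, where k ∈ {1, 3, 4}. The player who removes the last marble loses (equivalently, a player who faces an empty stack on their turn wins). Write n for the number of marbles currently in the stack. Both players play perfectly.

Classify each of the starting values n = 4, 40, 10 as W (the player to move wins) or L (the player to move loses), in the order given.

Classify positions by backward induction: terminal positions (no move available) are W. From any other position, the mover wins iff some move reaches an L.
n=0: no move; the opponent has just taken the last marble and therefore loses → W
n=1: the only move is to 0(W), a W ⇒ L
n=2: can move to 1, which is L ⇒ W
n=3: moves to 2(W), 0(W); every one is W ⇒ L
n=4: can move to 3, which is L ⇒ W
n=5: can move to 1, which is L ⇒ W
n=6: can move to 3, which is L ⇒ W
n=7: can move to 3, which is L ⇒ W
n=8: moves to 7(W), 5(W), 4(W); every one is W ⇒ L
n=9: can move to 8, which is L ⇒ W
n=10: moves to 9(W), 7(W), 6(W); every one is W ⇒ L
n=11: can move to 10, which is L ⇒ W
n=12: can move to 8, which is L ⇒ W
n=13: can move to 10, which is L ⇒ W
n=14: can move to 10, which is L ⇒ W
n=15: moves to 14(W), 12(W), 11(W); every one is W ⇒ L
n=16: can move to 15, which is L ⇒ W
n=17: moves to 16(W), 14(W), 13(W); every one is W ⇒ L
n=18: can move to 17, which is L ⇒ W
n=19: can move to 15, which is L ⇒ W
n=20: can move to 17, which is L ⇒ W
n=21: can move to 17, which is L ⇒ W
n=22: moves to 21(W), 19(W), 18(W); every one is W ⇒ L
n=23: can move to 22, which is L ⇒ W
n=24: moves to 23(W), 21(W), 20(W); every one is W ⇒ L
n=25: can move to 24, which is L ⇒ W
n=26: can move to 22, which is L ⇒ W
n=27: can move to 24, which is L ⇒ W
n=28: can move to 24, which is L ⇒ W
n=29: moves to 28(W), 26(W), 25(W); every one is W ⇒ L
n=30: can move to 29, which is L ⇒ W
n=31: moves to 30(W), 28(W), 27(W); every one is W ⇒ L
n=32: can move to 31, which is L ⇒ W
n=33: can move to 29, which is L ⇒ W
n=34: can move to 31, which is L ⇒ W
n=35: can move to 31, which is L ⇒ W
n=36: moves to 35(W), 33(W), 32(W); every one is W ⇒ L
n=37: can move to 36, which is L ⇒ W
n=38: moves to 37(W), 35(W), 34(W); every one is W ⇒ L
n=39: can move to 38, which is L ⇒ W
n=40: can move to 36, which is L ⇒ W

4: W, 40: W, 10: L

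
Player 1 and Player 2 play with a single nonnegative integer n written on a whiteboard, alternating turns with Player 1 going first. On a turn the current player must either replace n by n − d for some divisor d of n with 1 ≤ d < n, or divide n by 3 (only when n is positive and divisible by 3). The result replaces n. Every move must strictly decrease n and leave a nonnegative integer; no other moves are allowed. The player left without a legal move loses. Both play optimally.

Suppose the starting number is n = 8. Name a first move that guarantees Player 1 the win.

Work bottom-up. With no move the player to move loses. Otherwise the position is W if at least one move leads to an L position for the opponent, and L if every move leads to a W.
n=0: no move → L
n=1: no move → L
n=2: →1(L), so W
n=3: →1(L), so W
n=4: →2(W), 3(W) — all W, so L
n=5: →4(L), so W
n=6: →4(L), so W
n=7: →6(W) only, which is W, so L
n=8: →4(L), so W
From 8, the L positions reachable in one move are: 4, 7. Any move reaching one of these is winning.

Move to 4.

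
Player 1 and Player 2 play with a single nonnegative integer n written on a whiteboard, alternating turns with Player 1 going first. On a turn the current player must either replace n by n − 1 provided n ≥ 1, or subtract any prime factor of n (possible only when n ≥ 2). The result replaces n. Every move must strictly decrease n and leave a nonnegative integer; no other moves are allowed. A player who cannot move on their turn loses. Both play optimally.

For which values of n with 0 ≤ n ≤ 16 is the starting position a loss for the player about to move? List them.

Build the W/L table. Terminal = L. A non-terminal position is W if it has a move to some L; otherwise it is L.
n=0: no move → L
n=1: →0(L), so W
n=2: →0(L), so W
n=3: →0(L), so W
n=4: →2(W), 3(W) — all W, so L
n=5: →0(L), so W
n=6: →4(L), so W
n=7: →0(L), so W
n=8: →6(W), 7(W) — all W, so L
n=9: →8(L), so W
n=10: →8(L), so W
n=11: →0(L), so W
n=12: →9(W), 10(W), 11(W) — all W, so L
n=13: →0(L), so W
n=14: →12(L), so W
n=15: →12(L), so W
n=16: →14(W), 15(W) — all W, so L
The losing starting values of n are exactly the entries labelled L in this table (5 of them).

0, 4, 8, 12, 16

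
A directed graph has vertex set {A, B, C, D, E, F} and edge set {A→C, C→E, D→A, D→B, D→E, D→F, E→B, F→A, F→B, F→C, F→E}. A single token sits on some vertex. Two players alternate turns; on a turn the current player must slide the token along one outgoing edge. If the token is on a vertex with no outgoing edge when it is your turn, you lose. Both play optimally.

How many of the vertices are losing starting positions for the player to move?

Classify positions by backward induction: terminal positions (no move available) are L. From any other position, the mover wins iff some move reaches an L.
Every edge goes from a vertex to one that appears earlier in the order B, E, C, A, F, D, so processing vertices in that order labels each vertex after all of its successors.
B: no outgoing edge → L
E: can move to B, which is L ⇒ W
C: the only move is to E(W), a W ⇒ L
A: can move to C, which is L ⇒ W
F: can move to C, which is L ⇒ W
D: can move to B, which is L ⇒ W
The L vertices are B, C; that is 2 in all.

2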